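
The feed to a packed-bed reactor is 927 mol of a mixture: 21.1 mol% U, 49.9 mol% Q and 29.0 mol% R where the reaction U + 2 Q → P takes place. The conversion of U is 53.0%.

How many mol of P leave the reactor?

104 mol

U reacted = 0.53 × 195.6 = 103.7 mol; ν_U = −1, so ξ = 103.7/1 = 103.7 mol.
Outlet amounts (n = n₀ + ν ξ):
  U: 195.6 − 1(103.7) = 91.93
  Q: 462.6 − 2(103.7) = 255.2
  P: 0 + 1(103.7) = 103.7
  R: 268.8 (inert)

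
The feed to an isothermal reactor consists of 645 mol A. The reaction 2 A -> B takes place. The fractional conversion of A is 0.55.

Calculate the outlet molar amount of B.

A reacted = 0.55 × 645 = 354.8 mol; ν_A = −2, so ξ = 354.8/2 = 177.4 mol.
Outlet amounts (n = n₀ + ν ξ):
  A: 645 − 2(177.4) = 290.2
  B: 0 + 1(177.4) = 177.4

177 mol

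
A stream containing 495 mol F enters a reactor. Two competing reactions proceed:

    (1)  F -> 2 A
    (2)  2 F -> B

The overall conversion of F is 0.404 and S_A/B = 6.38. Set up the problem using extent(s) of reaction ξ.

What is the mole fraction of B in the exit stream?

Conversion of F: F consumed = 0.404 × 495 = 200 mol = 1ξ₁ + 2ξ₂.
Selectivity: 2ξ₁ / (1ξ₂) = 6.38 → ξ₁ = 3.19 ξ₂.
Substitute: (1·3.19 + 2) ξ₂ = 200 → ξ₂ = 38.53 mol, ξ₁ = 122.9 mol.
Outlet amounts (n = n₀ + Σ ν·ξ):
  F: 495 − 1(122.9) − 2(38.53) = 295
  A: 0 + 2(122.9) = 245.8
  B: 0 + 1(38.53) = 38.53
Total out = 579.4 mol; y_B = 38.53 / 579.4 = 0.0665.

0.0665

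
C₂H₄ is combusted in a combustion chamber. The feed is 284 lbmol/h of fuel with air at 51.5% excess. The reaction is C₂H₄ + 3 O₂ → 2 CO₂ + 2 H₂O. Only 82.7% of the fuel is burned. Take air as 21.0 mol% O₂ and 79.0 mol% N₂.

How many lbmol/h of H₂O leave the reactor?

Stoichiometric O₂ = 3 × 284 = 852 lbmol/h; O₂ fed = 852 × 1.515 = 1291 lbmol/h.
N₂ fed = 1291 × 79/21 = 4856 lbmol/h.
Fuel reacted = 0.827 × 284 → ξ = 234.9 lbmol/h.
Outlet (n = n₀ + ν ξ):
  C₂H₄: 284 − 1(234.9) = 49.13
  O₂: 1291 − 3(234.9) = 586.2
  N₂: 4856 (inert)
  CO₂: 0 + 2(234.9) = 469.7
  H₂O: 0 + 2(234.9) = 469.7

470 lbmol/h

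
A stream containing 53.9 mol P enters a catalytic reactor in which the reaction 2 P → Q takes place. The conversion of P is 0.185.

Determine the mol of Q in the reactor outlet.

P reacted = 0.185 × 53.9 = 9.971 mol; ν_P = −2, so ξ = 9.971/2 = 4.986 mol.
Outlet amounts (n = n₀ + ν ξ):
  P: 53.9 − 2(4.986) = 43.93
  Q: 0 + 1(4.986) = 4.986

4.99 mol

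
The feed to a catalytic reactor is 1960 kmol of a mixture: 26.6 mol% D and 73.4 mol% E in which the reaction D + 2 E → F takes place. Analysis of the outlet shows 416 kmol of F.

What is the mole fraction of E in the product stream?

0.538

For F: n = n₀ + 1ξ → 416 = 0 + 1ξ, giving ξ = 416 kmol.
Outlet amounts (n = n₀ + ν ξ):
  D: 521.4 − 1(416) = 105.4
  E: 1439 − 2(416) = 606.6
  F: 0 + 1(416) = 416
Total out = 1128 kmol; y_E = 606.6 / 1128 = 0.5378.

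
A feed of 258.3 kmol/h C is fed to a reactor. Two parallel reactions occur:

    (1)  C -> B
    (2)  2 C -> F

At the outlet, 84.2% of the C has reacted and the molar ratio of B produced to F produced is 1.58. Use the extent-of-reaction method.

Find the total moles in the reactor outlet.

198 kmol/h

Conversion of C: C consumed = 0.842 × 258.3 = 217.5 kmol/h = 1ξ₁ + 2ξ₂.
Selectivity: 1ξ₁ / (1ξ₂) = 1.58 → ξ₁ = 1.58 ξ₂.
Substitute: (1·1.58 + 2) ξ₂ = 217.5 → ξ₂ = 60.75 kmol/h, ξ₁ = 95.99 kmol/h.
Outlet amounts (n = n₀ + Σ ν·ξ):
  C: 258.3 − 1(95.99) − 2(60.75) = 40.81
  B: 0 + 1(95.99) = 95.99
  F: 0 + 1(60.75) = 60.75
Total out = 40.81 + 95.99 + 60.75 = 197.5 kmol/h.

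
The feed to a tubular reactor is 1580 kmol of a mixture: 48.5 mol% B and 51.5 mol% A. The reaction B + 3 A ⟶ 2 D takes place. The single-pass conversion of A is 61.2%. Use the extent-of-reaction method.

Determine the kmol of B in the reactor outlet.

600 kmol

A reacted = 0.612 × 813.7 = 498 kmol; ν_A = −3, so ξ = 498/3 = 166 kmol.
Outlet amounts (n = n₀ + ν ξ):
  B: 766.3 − 1(166) = 600.3
  A: 813.7 − 3(166) = 315.7
  D: 0 + 2(166) = 332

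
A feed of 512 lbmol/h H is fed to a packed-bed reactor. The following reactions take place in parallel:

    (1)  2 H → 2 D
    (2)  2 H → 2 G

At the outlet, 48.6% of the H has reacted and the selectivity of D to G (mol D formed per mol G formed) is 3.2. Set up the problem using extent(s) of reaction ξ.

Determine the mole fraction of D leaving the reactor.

0.37

Conversion of H: H consumed = 0.486 × 512 = 248.8 lbmol/h = 2ξ₁ + 2ξ₂.
Selectivity: 2ξ₁ / (2ξ₂) = 3.2 → ξ₁ = 3.2 ξ₂.
Substitute: (2·3.2 + 2) ξ₂ = 248.8 → ξ₂ = 29.62 lbmol/h, ξ₁ = 94.79 lbmol/h.
Outlet amounts (n = n₀ + Σ ν·ξ):
  H: 512 − 2(94.79) − 2(29.62) = 263.2
  D: 0 + 2(94.79) = 189.6
  G: 0 + 2(29.62) = 59.25
Total out = 512 lbmol/h; y_D = 189.6 / 512 = 0.3703.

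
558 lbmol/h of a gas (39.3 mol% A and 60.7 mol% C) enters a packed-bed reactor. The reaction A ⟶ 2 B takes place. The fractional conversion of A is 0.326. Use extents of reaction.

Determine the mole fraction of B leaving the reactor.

A reacted = 0.326 × 219.3 = 71.49 lbmol/h; ν_A = −1, so ξ = 71.49/1 = 71.49 lbmol/h.
Outlet amounts (n = n₀ + ν ξ):
  A: 219.3 − 1(71.49) = 147.8
  B: 0 + 2(71.49) = 143
  C: 338.7 (inert)
Total out = 629.5 lbmol/h; y_B = 143 / 629.5 = 0.2271.

0.227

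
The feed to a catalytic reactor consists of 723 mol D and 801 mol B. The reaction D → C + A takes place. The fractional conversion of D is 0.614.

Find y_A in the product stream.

0.226

D reacted = 0.614 × 723 = 443.9 mol; ν_D = −1, so ξ = 443.9/1 = 443.9 mol.
Outlet amounts (n = n₀ + ν ξ):
  D: 723 − 1(443.9) = 279.1
  C: 0 + 1(443.9) = 443.9
  A: 0 + 1(443.9) = 443.9
  B: 801 (inert)
Total out = 1968 mol; y_A = 443.9 / 1968 = 0.2256.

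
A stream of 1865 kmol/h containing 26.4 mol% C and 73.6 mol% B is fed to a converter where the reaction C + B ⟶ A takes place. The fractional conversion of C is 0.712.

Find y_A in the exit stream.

C reacted = 0.712 × 492.4 = 350.6 kmol/h; ν_C = −1, so ξ = 350.6/1 = 350.6 kmol/h.
Outlet amounts (n = n₀ + ν ξ):
  C: 492.4 − 1(350.6) = 141.8
  B: 1373 − 1(350.6) = 1022
  A: 0 + 1(350.6) = 350.6
Total out = 1514 kmol/h; y_A = 350.6 / 1514 = 0.2315.

0.231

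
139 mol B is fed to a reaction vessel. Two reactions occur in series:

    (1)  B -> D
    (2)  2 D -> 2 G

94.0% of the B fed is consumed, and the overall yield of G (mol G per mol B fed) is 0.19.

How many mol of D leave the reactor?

Conversion of B: B consumed = 1ξ₁ = 0.94 × 139 → ξ₁ = 130.7 mol.
Yield of G: 2ξ₂ / 139 = 0.19 → ξ₂ = 13.21 mol.
Outlet amounts (n = n₀ + Σ ν·ξ):
  B: 139 − 1(130.7) = 8.34
  D: 0 + 1(130.7) − 2(13.21) = 104.2
  G: 0 + 2(13.21) = 26.41

104 mol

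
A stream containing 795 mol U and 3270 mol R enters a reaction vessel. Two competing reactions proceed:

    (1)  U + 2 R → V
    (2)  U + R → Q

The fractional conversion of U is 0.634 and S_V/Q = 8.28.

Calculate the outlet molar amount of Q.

Conversion of U: U consumed = 0.634 × 795 = 504 mol = 1ξ₁ + 1ξ₂.
Selectivity: 1ξ₁ / (1ξ₂) = 8.28 → ξ₁ = 8.28 ξ₂.
Substitute: (1·8.28 + 1) ξ₂ = 504 → ξ₂ = 54.31 mol, ξ₁ = 449.7 mol.
Outlet amounts (n = n₀ + Σ ν·ξ):
  U: 795 − 1(449.7) − 1(54.31) = 291
  R: 3270 − 2(449.7) − 1(54.31) = 2316
  V: 0 + 1(449.7) = 449.7
  Q: 0 + 1(54.31) = 54.31

54.3 mol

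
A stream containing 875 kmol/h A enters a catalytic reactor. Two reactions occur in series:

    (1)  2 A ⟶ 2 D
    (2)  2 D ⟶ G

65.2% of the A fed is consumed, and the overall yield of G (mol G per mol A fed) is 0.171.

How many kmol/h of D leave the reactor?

Conversion of A: A consumed = 2ξ₁ = 0.652 × 875 → ξ₁ = 285.2 kmol/h.
Yield of G: 1ξ₂ / 875 = 0.171 → ξ₂ = 149.6 kmol/h.
Outlet amounts (n = n₀ + Σ ν·ξ):
  A: 875 − 2(285.2) = 304.5
  D: 0 + 2(285.2) − 2(149.6) = 271.2
  G: 0 + 1(149.6) = 149.6

271 kmol/h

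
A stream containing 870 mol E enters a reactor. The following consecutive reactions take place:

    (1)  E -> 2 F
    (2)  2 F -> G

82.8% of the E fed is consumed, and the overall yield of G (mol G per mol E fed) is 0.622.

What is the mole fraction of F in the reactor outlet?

0.342

Conversion of E: E consumed = 1ξ₁ = 0.828 × 870 → ξ₁ = 720.4 mol.
Yield of G: 1ξ₂ / 870 = 0.622 → ξ₂ = 541.1 mol.
Outlet amounts (n = n₀ + Σ ν·ξ):
  E: 870 − 1(720.4) = 149.6
  F: 0 + 2(720.4) − 2(541.1) = 358.4
  G: 0 + 1(541.1) = 541.1
Total out = 1049 mol; y_F = 358.4 / 1049 = 0.3416.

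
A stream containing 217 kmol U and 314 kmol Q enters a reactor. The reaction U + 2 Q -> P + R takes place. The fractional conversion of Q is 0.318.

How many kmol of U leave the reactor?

Q reacted = 0.318 × 314 = 99.85 kmol; ν_Q = −2, so ξ = 99.85/2 = 49.93 kmol.
Outlet amounts (n = n₀ + ν ξ):
  U: 217 − 1(49.93) = 167.1
  Q: 314 − 2(49.93) = 214.1
  P: 0 + 1(49.93) = 49.93
  R: 0 + 1(49.93) = 49.93

167 kmol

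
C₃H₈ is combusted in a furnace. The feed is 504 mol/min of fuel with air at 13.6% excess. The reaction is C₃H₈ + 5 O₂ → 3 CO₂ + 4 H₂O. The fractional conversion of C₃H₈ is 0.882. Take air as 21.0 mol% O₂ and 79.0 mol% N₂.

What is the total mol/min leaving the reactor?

14600 mol/min

Stoichiometric O₂ = 5 × 504 = 2520 mol/min; O₂ fed = 2520 × 1.136 = 2863 mol/min.
N₂ fed = 2863 × 79/21 = 10770 mol/min.
Fuel reacted = 0.882 × 504 → ξ = 444.5 mol/min.
Outlet (n = n₀ + ν ξ):
  C₃H₈: 504 − 1(444.5) = 59.47
  O₂: 2863 − 5(444.5) = 640.1
  N₂: 10770 (inert)
  CO₂: 0 + 3(444.5) = 1334
  H₂O: 0 + 4(444.5) = 1778
Total out = 59.47 + 640.1 + 10770 + 1334 + 1778 = 14580 mol/min.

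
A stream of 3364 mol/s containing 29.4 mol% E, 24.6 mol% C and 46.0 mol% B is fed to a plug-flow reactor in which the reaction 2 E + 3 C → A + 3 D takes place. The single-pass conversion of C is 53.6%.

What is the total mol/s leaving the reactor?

C reacted = 0.536 × 827.5 = 443.6 mol/s; ν_C = −3, so ξ = 443.6/3 = 147.9 mol/s.
Outlet amounts (n = n₀ + ν ξ):
  E: 989 − 2(147.9) = 693.3
  C: 827.5 − 3(147.9) = 384
  A: 0 + 1(147.9) = 147.9
  D: 0 + 3(147.9) = 443.6
  B: 1547 (inert)
Total out = 693.3 + 384 + 147.9 + 443.6 + 1547 = 3216 mol/s.

3220 mol/s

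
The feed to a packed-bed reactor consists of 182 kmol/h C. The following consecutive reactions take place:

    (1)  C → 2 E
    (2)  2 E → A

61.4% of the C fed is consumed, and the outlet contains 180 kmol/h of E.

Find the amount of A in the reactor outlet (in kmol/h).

21.7 kmol/h

Conversion of C: C consumed = 1ξ₁ = 0.614 × 182 → ξ₁ = 111.7 kmol/h.
E balance: n_E = 0 + 2ξ₁ − 2ξ₂ = 180 → ξ₂ = (2·111.7 − 180)/2 = 21.75 kmol/h.
Outlet amounts (n = n₀ + Σ ν·ξ):
  C: 182 − 1(111.7) = 70.25
  E: 0 + 2(111.7) − 2(21.75) = 180
  A: 0 + 1(21.75) = 21.75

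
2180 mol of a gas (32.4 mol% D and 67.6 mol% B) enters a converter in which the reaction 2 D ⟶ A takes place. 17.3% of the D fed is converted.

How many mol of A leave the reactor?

D reacted = 0.173 × 706.3 = 122.2 mol; ν_D = −2, so ξ = 122.2/2 = 61.1 mol.
Outlet amounts (n = n₀ + ν ξ):
  D: 706.3 − 2(61.1) = 584.1
  A: 0 + 1(61.1) = 61.1
  B: 1474 (inert)

61.1 mol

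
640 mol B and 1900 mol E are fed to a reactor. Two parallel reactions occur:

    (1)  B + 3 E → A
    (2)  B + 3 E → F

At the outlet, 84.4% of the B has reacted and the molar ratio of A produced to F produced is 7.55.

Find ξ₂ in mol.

ξ₂ = 63.2 mol

Conversion of B: B consumed = 0.844 × 640 = 540.2 mol = 1ξ₁ + 1ξ₂.
Selectivity: 1ξ₁ / (1ξ₂) = 7.55 → ξ₁ = 7.55 ξ₂.
Substitute: (1·7.55 + 1) ξ₂ = 540.2 → ξ₂ = 63.18 mol, ξ₁ = 477 mol.
Outlet amounts (n = n₀ + Σ ν·ξ):
  B: 640 − 1(477) − 1(63.18) = 99.84
  E: 1900 − 3(477) − 3(63.18) = 279.5
  A: 0 + 1(477) = 477
  F: 0 + 1(63.18) = 63.18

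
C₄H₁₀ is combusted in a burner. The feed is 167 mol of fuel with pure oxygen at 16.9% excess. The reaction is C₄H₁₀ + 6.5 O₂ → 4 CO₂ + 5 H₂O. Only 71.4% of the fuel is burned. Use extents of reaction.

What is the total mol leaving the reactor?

1610 mol

Stoichiometric O₂ = 6.5 × 167 = 1086 mol; O₂ fed = 1086 × 1.169 = 1269 mol.
Fuel reacted = 0.714 × 167 → ξ = 119.2 mol.
Outlet (n = n₀ + ν ξ):
  C₄H₁₀: 167 − 1(119.2) = 47.76
  O₂: 1269 − 6.5(119.2) = 493.9
  CO₂: 0 + 4(119.2) = 477
  H₂O: 0 + 5(119.2) = 596.2
Total out = 47.76 + 493.9 + 477 + 596.2 = 1615 mol.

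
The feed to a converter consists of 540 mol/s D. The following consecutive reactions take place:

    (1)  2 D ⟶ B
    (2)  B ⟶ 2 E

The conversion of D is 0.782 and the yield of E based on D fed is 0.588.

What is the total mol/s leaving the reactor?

488 mol/s

Conversion of D: D consumed = 2ξ₁ = 0.782 × 540 → ξ₁ = 211.1 mol/s.
Yield of E: 2ξ₂ / 540 = 0.588 → ξ₂ = 158.8 mol/s.
Outlet amounts (n = n₀ + Σ ν·ξ):
  D: 540 − 2(211.1) = 117.7
  B: 0 + 1(211.1) − 1(158.8) = 52.38
  E: 0 + 2(158.8) = 317.5
Total out = 117.7 + 52.38 + 317.5 = 487.6 mol/s.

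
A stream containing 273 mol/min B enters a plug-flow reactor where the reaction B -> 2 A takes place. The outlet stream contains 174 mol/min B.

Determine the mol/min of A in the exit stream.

For B: n = n₀ − 1ξ → 174 = 273 − 1ξ, giving ξ = 99 mol/min.
Outlet amounts (n = n₀ + ν ξ):
  B: 273 − 1(99) = 174
  A: 0 + 2(99) = 198

198 mol/min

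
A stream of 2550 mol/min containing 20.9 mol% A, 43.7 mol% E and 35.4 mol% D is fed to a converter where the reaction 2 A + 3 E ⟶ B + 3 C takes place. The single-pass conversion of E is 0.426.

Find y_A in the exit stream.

E reacted = 0.426 × 1114 = 474.7 mol/min; ν_E = −3, so ξ = 474.7/3 = 158.2 mol/min.
Outlet amounts (n = n₀ + ν ξ):
  A: 533 − 2(158.2) = 216.5
  E: 1114 − 3(158.2) = 639.6
  B: 0 + 1(158.2) = 158.2
  C: 0 + 3(158.2) = 474.7
  D: 902.7 (inert)
Total out = 2392 mol/min; y_A = 216.5 / 2392 = 0.09051.

0.0905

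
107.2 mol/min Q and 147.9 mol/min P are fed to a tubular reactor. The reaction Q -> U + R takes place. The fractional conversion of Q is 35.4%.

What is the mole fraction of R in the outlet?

0.129

Q reacted = 0.354 × 107.2 = 37.95 mol/min; ν_Q = −1, so ξ = 37.95/1 = 37.95 mol/min.
Outlet amounts (n = n₀ + ν ξ):
  Q: 107.2 − 1(37.95) = 69.25
  U: 0 + 1(37.95) = 37.95
  R: 0 + 1(37.95) = 37.95
  P: 147.9 (inert)
Total out = 293 mol/min; y_R = 37.95 / 293 = 0.1295.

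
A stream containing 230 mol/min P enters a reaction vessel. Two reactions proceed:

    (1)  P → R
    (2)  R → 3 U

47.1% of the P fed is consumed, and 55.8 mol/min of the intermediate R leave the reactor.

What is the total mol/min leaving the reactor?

335 mol/min

Conversion of P: P consumed = 1ξ₁ = 0.471 × 230 → ξ₁ = 108.3 mol/min.
R balance: n_R = 0 + 1ξ₁ − 1ξ₂ = 55.8 → ξ₂ = (1·108.3 − 55.8)/1 = 52.53 mol/min.
Outlet amounts (n = n₀ + Σ ν·ξ):
  P: 230 − 1(108.3) = 121.7
  R: 0 + 1(108.3) − 1(52.53) = 55.8
  U: 0 + 3(52.53) = 157.6
Total out = 121.7 + 55.8 + 157.6 = 335.1 mol/min.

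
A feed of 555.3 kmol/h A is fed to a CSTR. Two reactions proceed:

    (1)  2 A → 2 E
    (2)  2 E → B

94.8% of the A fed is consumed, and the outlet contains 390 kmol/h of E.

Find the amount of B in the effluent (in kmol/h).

68.2 kmol/h

Conversion of A: A consumed = 2ξ₁ = 0.948 × 555.3 → ξ₁ = 263.2 kmol/h.
E balance: n_E = 0 + 2ξ₁ − 2ξ₂ = 390 → ξ₂ = (2·263.2 − 390)/2 = 68.21 kmol/h.
Outlet amounts (n = n₀ + Σ ν·ξ):
  A: 555.3 − 2(263.2) = 28.88
  E: 0 + 2(263.2) − 2(68.21) = 390
  B: 0 + 1(68.21) = 68.21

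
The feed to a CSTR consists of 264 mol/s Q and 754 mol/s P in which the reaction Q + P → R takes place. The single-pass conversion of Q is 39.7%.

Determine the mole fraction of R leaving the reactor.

Q reacted = 0.397 × 264 = 104.8 mol/s; ν_Q = −1, so ξ = 104.8/1 = 104.8 mol/s.
Outlet amounts (n = n₀ + ν ξ):
  Q: 264 − 1(104.8) = 159.2
  P: 754 − 1(104.8) = 649.2
  R: 0 + 1(104.8) = 104.8
Total out = 913.2 mol/s; y_R = 104.8 / 913.2 = 0.1148.

0.115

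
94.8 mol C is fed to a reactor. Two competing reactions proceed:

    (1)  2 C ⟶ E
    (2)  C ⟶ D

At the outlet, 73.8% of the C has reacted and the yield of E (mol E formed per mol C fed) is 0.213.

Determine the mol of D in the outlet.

29.6 mol

Yield of E: 1ξ₁ / 94.8 = 0.213 → ξ₁ = 20.19 mol.
Conversion of C: 2ξ₁ + 1ξ₂ = 0.738 × 94.8 = 69.96 → ξ₂ = 29.58 mol.
Outlet amounts (n = n₀ + Σ ν·ξ):
  C: 94.8 − 2(20.19) − 1(29.58) = 24.84
  E: 0 + 1(20.19) = 20.19
  D: 0 + 1(29.58) = 29.58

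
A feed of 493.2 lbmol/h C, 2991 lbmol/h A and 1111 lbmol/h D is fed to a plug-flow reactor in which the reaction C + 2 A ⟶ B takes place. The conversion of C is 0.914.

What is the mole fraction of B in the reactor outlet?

0.122

C reacted = 0.914 × 493.2 = 450.8 lbmol/h; ν_C = −1, so ξ = 450.8/1 = 450.8 lbmol/h.
Outlet amounts (n = n₀ + ν ξ):
  C: 493.2 − 1(450.8) = 42.42
  A: 2991 − 2(450.8) = 2089
  B: 0 + 1(450.8) = 450.8
  D: 1111 (inert)
Total out = 3694 lbmol/h; y_B = 450.8 / 3694 = 0.122.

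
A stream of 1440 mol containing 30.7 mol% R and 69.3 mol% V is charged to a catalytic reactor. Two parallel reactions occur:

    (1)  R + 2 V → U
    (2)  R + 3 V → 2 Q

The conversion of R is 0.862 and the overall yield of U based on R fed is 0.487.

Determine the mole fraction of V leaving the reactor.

Yield of U: 1ξ₁ / 442.1 = 0.487 → ξ₁ = 215.3 mol.
Conversion of R: 1ξ₁ + 1ξ₂ = 0.862 × 442.1 = 381.1 → ξ₂ = 165.8 mol.
Outlet amounts (n = n₀ + Σ ν·ξ):
  R: 442.1 − 1(215.3) − 1(165.8) = 61.01
  V: 997.9 − 2(215.3) − 3(165.8) = 69.99
  U: 0 + 1(215.3) = 215.3
  Q: 0 + 2(165.8) = 331.6
Total out = 677.9 mol; y_V = 69.99 / 677.9 = 0.1033.

0.103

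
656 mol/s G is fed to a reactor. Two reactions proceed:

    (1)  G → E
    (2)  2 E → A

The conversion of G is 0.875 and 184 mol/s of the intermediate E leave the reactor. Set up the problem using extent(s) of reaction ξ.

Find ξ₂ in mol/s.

Conversion of G: G consumed = 1ξ₁ = 0.875 × 656 → ξ₁ = 574 mol/s.
E balance: n_E = 0 + 1ξ₁ − 2ξ₂ = 184 → ξ₂ = (1·574 − 184)/2 = 195 mol/s.
Outlet amounts (n = n₀ + Σ ν·ξ):
  G: 656 − 1(574) = 82
  E: 0 + 1(574) − 2(195) = 184
  A: 0 + 1(195) = 195

ξ₂ = 195 mol/s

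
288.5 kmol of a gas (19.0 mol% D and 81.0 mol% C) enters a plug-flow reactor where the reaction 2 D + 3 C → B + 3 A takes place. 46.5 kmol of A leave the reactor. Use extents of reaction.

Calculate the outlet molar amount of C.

187 kmol

For A: n = n₀ + 3ξ → 46.5 = 0 + 3ξ, giving ξ = 15.5 kmol.
Outlet amounts (n = n₀ + ν ξ):
  D: 54.81 − 2(15.5) = 23.81
  C: 233.7 − 3(15.5) = 187.2
  B: 0 + 1(15.5) = 15.5
  A: 0 + 3(15.5) = 46.5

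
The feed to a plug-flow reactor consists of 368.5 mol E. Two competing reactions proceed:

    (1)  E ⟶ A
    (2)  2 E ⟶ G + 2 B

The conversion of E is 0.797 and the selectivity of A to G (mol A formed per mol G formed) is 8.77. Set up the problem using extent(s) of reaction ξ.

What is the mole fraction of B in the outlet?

0.138

Conversion of E: E consumed = 0.797 × 368.5 = 293.7 mol = 1ξ₁ + 2ξ₂.
Selectivity: 1ξ₁ / (1ξ₂) = 8.77 → ξ₁ = 8.77 ξ₂.
Substitute: (1·8.77 + 2) ξ₂ = 293.7 → ξ₂ = 27.27 mol, ξ₁ = 239.2 mol.
Outlet amounts (n = n₀ + Σ ν·ξ):
  E: 368.5 − 1(239.2) − 2(27.27) = 74.81
  A: 0 + 1(239.2) = 239.2
  G: 0 + 1(27.27) = 27.27
  B: 0 + 2(27.27) = 54.54
Total out = 395.8 mol; y_B = 54.54 / 395.8 = 0.1378.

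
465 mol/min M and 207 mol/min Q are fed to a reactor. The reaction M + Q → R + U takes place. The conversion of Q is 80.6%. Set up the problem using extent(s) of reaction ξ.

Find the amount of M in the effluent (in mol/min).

Q reacted = 0.806 × 207 = 166.8 mol/min; ν_Q = −1, so ξ = 166.8/1 = 166.8 mol/min.
Outlet amounts (n = n₀ + ν ξ):
  M: 465 − 1(166.8) = 298.2
  Q: 207 − 1(166.8) = 40.16
  R: 0 + 1(166.8) = 166.8
  U: 0 + 1(166.8) = 166.8

298 mol/min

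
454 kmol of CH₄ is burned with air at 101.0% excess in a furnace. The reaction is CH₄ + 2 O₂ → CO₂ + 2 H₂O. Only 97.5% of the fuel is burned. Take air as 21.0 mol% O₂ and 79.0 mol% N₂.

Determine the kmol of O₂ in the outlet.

Stoichiometric O₂ = 2 × 454 = 908 kmol; O₂ fed = 908 × 2.010 = 1825 kmol.
N₂ fed = 1825 × 79/21 = 6866 kmol.
Fuel reacted = 0.975 × 454 → ξ = 442.6 kmol.
Outlet (n = n₀ + ν ξ):
  CH₄: 454 − 1(442.6) = 11.35
  O₂: 1825 − 2(442.6) = 939.8
  N₂: 6866 (inert)
  CO₂: 0 + 1(442.6) = 442.6
  H₂O: 0 + 2(442.6) = 885.3

940 kmol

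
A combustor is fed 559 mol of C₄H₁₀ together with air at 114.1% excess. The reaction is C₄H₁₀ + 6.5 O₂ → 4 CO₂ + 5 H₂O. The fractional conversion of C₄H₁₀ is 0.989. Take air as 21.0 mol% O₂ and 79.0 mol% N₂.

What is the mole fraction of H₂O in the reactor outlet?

Stoichiometric O₂ = 6.5 × 559 = 3634 mol; O₂ fed = 3634 × 2.141 = 7779 mol.
N₂ fed = 7779 × 79/21 = 29270 mol.
Fuel reacted = 0.989 × 559 → ξ = 552.9 mol.
Outlet (n = n₀ + ν ξ):
  C₄H₁₀: 559 − 1(552.9) = 6.149
  O₂: 7779 − 6.5(552.9) = 4186
  N₂: 29270 (inert)
  CO₂: 0 + 4(552.9) = 2211
  H₂O: 0 + 5(552.9) = 2764
Total out = 38430 mol; y_H₂O = 2764 / 38430 = 0.07192.

0.0719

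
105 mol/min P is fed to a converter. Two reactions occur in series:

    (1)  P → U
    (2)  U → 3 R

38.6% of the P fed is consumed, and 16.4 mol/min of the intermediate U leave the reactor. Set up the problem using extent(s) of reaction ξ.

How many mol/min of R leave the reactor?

Conversion of P: P consumed = 1ξ₁ = 0.386 × 105 → ξ₁ = 40.53 mol/min.
U balance: n_U = 0 + 1ξ₁ − 1ξ₂ = 16.4 → ξ₂ = (1·40.53 − 16.4)/1 = 24.13 mol/min.
Outlet amounts (n = n₀ + Σ ν·ξ):
  P: 105 − 1(40.53) = 64.47
  U: 0 + 1(40.53) − 1(24.13) = 16.4
  R: 0 + 3(24.13) = 72.39

72.4 mol/min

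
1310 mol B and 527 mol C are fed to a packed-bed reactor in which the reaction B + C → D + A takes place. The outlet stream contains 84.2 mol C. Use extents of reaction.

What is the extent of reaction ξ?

For C: n = n₀ − 1ξ → 84.2 = 527 − 1ξ, giving ξ = 442.8 mol.
Outlet amounts (n = n₀ + ν ξ):
  B: 1310 − 1(442.8) = 867.2
  C: 527 − 1(442.8) = 84.2
  D: 0 + 1(442.8) = 442.8
  A: 0 + 1(442.8) = 442.8

ξ = 443 mol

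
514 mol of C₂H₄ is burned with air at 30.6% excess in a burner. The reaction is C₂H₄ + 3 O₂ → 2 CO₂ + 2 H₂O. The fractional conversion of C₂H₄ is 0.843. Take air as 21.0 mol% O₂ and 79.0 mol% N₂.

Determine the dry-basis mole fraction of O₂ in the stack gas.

0.0773

Stoichiometric O₂ = 3 × 514 = 1542 mol; O₂ fed = 1542 × 1.306 = 2014 mol.
N₂ fed = 2014 × 79/21 = 7576 mol.
Fuel reacted = 0.843 × 514 → ξ = 433.3 mol.
Outlet (n = n₀ + ν ξ):
  C₂H₄: 514 − 1(433.3) = 80.7
  O₂: 2014 − 3(433.3) = 713.9
  N₂: 7576 (inert)
  CO₂: 0 + 2(433.3) = 866.6
  H₂O: 0 + 2(433.3) = 866.6
Dry total = 9237 mol; y_O₂ (dry) = 713.9 / 9237 = 0.07729.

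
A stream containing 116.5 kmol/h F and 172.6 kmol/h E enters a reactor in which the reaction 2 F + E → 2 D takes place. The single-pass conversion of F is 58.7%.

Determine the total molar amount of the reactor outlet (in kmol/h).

F reacted = 0.587 × 116.5 = 68.39 kmol/h; ν_F = −2, so ξ = 68.39/2 = 34.19 kmol/h.
Outlet amounts (n = n₀ + ν ξ):
  F: 116.5 − 2(34.19) = 48.11
  E: 172.6 − 1(34.19) = 138.4
  D: 0 + 2(34.19) = 68.39
Total out = 48.11 + 138.4 + 68.39 = 254.9 kmol/h.

255 kmol/h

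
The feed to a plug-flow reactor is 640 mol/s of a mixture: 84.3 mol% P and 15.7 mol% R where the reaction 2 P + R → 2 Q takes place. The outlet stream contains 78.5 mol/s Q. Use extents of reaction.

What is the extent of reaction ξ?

ξ = 39.2 mol/s

For Q: n = n₀ + 2ξ → 78.5 = 0 + 2ξ, giving ξ = 39.25 mol/s.
Outlet amounts (n = n₀ + ν ξ):
  P: 539.5 − 2(39.25) = 461
  R: 100.5 − 1(39.25) = 61.23
  Q: 0 + 2(39.25) = 78.5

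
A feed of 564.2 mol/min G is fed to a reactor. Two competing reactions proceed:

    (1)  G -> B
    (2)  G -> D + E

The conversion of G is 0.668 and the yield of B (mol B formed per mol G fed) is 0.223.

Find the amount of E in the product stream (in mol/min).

Yield of B: 1ξ₁ / 564.2 = 0.223 → ξ₁ = 125.8 mol/min.
Conversion of G: 1ξ₁ + 1ξ₂ = 0.668 × 564.2 = 376.9 → ξ₂ = 251.1 mol/min.
Outlet amounts (n = n₀ + Σ ν·ξ):
  G: 564.2 − 1(125.8) − 1(251.1) = 187.3
  B: 0 + 1(125.8) = 125.8
  D: 0 + 1(251.1) = 251.1
  E: 0 + 1(251.1) = 251.1

251 mol/min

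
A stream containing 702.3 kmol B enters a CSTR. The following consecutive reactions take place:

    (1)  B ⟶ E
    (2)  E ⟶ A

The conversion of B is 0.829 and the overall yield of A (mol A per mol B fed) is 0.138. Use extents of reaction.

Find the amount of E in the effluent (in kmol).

Conversion of B: B consumed = 1ξ₁ = 0.829 × 702.3 → ξ₁ = 582.2 kmol.
Yield of A: 1ξ₂ / 702.3 = 0.138 → ξ₂ = 96.92 kmol.
Outlet amounts (n = n₀ + Σ ν·ξ):
  B: 702.3 − 1(582.2) = 120.1
  E: 0 + 1(582.2) − 1(96.92) = 485.3
  A: 0 + 1(96.92) = 96.92

485 kmol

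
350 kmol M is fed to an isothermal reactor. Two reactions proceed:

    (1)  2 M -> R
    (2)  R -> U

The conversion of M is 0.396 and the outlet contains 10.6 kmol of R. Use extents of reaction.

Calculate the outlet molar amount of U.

58.7 kmol

Conversion of M: M consumed = 2ξ₁ = 0.396 × 350 → ξ₁ = 69.3 kmol.
R balance: n_R = 0 + 1ξ₁ − 1ξ₂ = 10.6 → ξ₂ = (1·69.3 − 10.6)/1 = 58.7 kmol.
Outlet amounts (n = n₀ + Σ ν·ξ):
  M: 350 − 2(69.3) = 211.4
  R: 0 + 1(69.3) − 1(58.7) = 10.6
  U: 0 + 1(58.7) = 58.7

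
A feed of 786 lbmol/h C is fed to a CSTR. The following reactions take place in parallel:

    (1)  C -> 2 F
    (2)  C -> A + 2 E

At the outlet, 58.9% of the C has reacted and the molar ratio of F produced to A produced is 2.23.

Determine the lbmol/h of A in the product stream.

Conversion of C: C consumed = 0.589 × 786 = 463 lbmol/h = 1ξ₁ + 1ξ₂.
Selectivity: 2ξ₁ / (1ξ₂) = 2.23 → ξ₁ = 1.115 ξ₂.
Substitute: (1·1.115 + 1) ξ₂ = 463 → ξ₂ = 218.9 lbmol/h, ξ₁ = 244.1 lbmol/h.
Outlet amounts (n = n₀ + Σ ν·ξ):
  C: 786 − 1(244.1) − 1(218.9) = 323
  F: 0 + 2(244.1) = 488.1
  A: 0 + 1(218.9) = 218.9
  E: 0 + 2(218.9) = 437.8

219 lbmol/h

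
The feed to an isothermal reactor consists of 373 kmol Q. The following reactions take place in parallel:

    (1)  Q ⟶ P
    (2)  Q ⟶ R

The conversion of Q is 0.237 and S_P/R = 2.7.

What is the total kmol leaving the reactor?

Conversion of Q: Q consumed = 0.237 × 373 = 88.4 kmol = 1ξ₁ + 1ξ₂.
Selectivity: 1ξ₁ / (1ξ₂) = 2.7 → ξ₁ = 2.7 ξ₂.
Substitute: (1·2.7 + 1) ξ₂ = 88.4 → ξ₂ = 23.89 kmol, ξ₁ = 64.51 kmol.
Outlet amounts (n = n₀ + Σ ν·ξ):
  Q: 373 − 1(64.51) − 1(23.89) = 284.6
  P: 0 + 1(64.51) = 64.51
  R: 0 + 1(23.89) = 23.89
Total out = 284.6 + 64.51 + 23.89 = 373 kmol.

373 kmol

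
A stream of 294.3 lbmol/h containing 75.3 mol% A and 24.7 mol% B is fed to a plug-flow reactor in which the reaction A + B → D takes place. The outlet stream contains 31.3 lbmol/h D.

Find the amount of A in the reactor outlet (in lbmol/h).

190 lbmol/h

For D: n = n₀ + 1ξ → 31.3 = 0 + 1ξ, giving ξ = 31.3 lbmol/h.
Outlet amounts (n = n₀ + ν ξ):
  A: 221.6 − 1(31.3) = 190.3
  B: 72.69 − 1(31.3) = 41.39
  D: 0 + 1(31.3) = 31.3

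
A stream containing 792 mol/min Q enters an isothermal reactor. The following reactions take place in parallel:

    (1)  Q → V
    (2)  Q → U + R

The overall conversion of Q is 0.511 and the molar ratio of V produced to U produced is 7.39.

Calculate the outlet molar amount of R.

48.2 mol/min

Conversion of Q: Q consumed = 0.511 × 792 = 404.7 mol/min = 1ξ₁ + 1ξ₂.
Selectivity: 1ξ₁ / (1ξ₂) = 7.39 → ξ₁ = 7.39 ξ₂.
Substitute: (1·7.39 + 1) ξ₂ = 404.7 → ξ₂ = 48.24 mol/min, ξ₁ = 356.5 mol/min.
Outlet amounts (n = n₀ + Σ ν·ξ):
  Q: 792 − 1(356.5) − 1(48.24) = 387.3
  V: 0 + 1(356.5) = 356.5
  U: 0 + 1(48.24) = 48.24
  R: 0 + 1(48.24) = 48.24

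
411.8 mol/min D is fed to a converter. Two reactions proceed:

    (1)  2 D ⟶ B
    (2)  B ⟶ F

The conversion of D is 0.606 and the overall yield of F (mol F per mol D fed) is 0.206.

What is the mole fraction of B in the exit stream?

Conversion of D: D consumed = 2ξ₁ = 0.606 × 411.8 → ξ₁ = 124.8 mol/min.
Yield of F: 1ξ₂ / 411.8 = 0.206 → ξ₂ = 84.83 mol/min.
Outlet amounts (n = n₀ + Σ ν·ξ):
  D: 411.8 − 2(124.8) = 162.2
  B: 0 + 1(124.8) − 1(84.83) = 39.94
  F: 0 + 1(84.83) = 84.83
Total out = 287 mol/min; y_B = 39.94 / 287 = 0.1392.

0.139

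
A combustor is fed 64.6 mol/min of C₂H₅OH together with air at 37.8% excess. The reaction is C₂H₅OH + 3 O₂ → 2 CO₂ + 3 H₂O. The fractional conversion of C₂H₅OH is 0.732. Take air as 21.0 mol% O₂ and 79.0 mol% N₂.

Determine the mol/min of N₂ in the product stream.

Stoichiometric O₂ = 3 × 64.6 = 193.8 mol/min; O₂ fed = 193.8 × 1.378 = 267.1 mol/min.
N₂ fed = 267.1 × 79/21 = 1005 mol/min.
Fuel reacted = 0.732 × 64.6 → ξ = 47.29 mol/min.
Outlet (n = n₀ + ν ξ):
  C₂H₅OH: 64.6 − 1(47.29) = 17.31
  O₂: 267.1 − 3(47.29) = 125.2
  N₂: 1005 (inert)
  CO₂: 0 + 2(47.29) = 94.57
  H₂O: 0 + 3(47.29) = 141.9

1000 mol/min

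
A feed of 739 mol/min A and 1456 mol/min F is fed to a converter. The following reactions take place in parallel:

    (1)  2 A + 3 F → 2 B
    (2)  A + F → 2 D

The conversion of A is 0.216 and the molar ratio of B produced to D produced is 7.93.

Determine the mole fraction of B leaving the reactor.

0.0762

Conversion of A: A consumed = 0.216 × 739 = 159.6 mol/min = 2ξ₁ + 1ξ₂.
Selectivity: 2ξ₁ / (2ξ₂) = 7.93 → ξ₁ = 7.93 ξ₂.
Substitute: (2·7.93 + 1) ξ₂ = 159.6 → ξ₂ = 9.468 mol/min, ξ₁ = 75.08 mol/min.
Outlet amounts (n = n₀ + Σ ν·ξ):
  A: 739 − 2(75.08) − 1(9.468) = 579.4
  F: 1456 − 3(75.08) − 1(9.468) = 1221
  B: 0 + 2(75.08) = 150.2
  D: 0 + 2(9.468) = 18.94
Total out = 1970 mol/min; y_B = 150.2 / 1970 = 0.07623.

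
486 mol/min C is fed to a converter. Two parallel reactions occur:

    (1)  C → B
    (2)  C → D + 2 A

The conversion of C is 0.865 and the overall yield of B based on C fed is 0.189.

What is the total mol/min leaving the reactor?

1140 mol/min

Yield of B: 1ξ₁ / 486 = 0.189 → ξ₁ = 91.85 mol/min.
Conversion of C: 1ξ₁ + 1ξ₂ = 0.865 × 486 = 420.4 → ξ₂ = 328.5 mol/min.
Outlet amounts (n = n₀ + Σ ν·ξ):
  C: 486 − 1(91.85) − 1(328.5) = 65.61
  B: 0 + 1(91.85) = 91.85
  D: 0 + 1(328.5) = 328.5
  A: 0 + 2(328.5) = 657.1
Total out = 65.61 + 91.85 + 328.5 + 657.1 = 1143 mol/min.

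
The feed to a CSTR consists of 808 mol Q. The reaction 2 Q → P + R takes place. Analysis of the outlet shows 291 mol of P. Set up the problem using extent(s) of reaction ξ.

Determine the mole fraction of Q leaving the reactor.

0.28

For P: n = n₀ + 1ξ → 291 = 0 + 1ξ, giving ξ = 291 mol.
Outlet amounts (n = n₀ + ν ξ):
  Q: 808 − 2(291) = 226
  P: 0 + 1(291) = 291
  R: 0 + 1(291) = 291
Total out = 808 mol; y_Q = 226 / 808 = 0.2797.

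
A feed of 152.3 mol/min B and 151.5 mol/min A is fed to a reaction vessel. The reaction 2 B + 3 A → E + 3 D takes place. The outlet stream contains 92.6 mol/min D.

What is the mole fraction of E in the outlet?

For D: n = n₀ + 3ξ → 92.6 = 0 + 3ξ, giving ξ = 30.87 mol/min.
Outlet amounts (n = n₀ + ν ξ):
  B: 152.3 − 2(30.87) = 90.57
  A: 151.5 − 3(30.87) = 58.9
  E: 0 + 1(30.87) = 30.87
  D: 0 + 3(30.87) = 92.6
Total out = 272.9 mol/min; y_E = 30.87 / 272.9 = 0.1131.

0.113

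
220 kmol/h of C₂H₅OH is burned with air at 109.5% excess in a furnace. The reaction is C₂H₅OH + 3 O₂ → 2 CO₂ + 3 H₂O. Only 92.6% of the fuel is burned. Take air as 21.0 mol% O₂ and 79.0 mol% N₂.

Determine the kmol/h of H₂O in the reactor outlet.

Stoichiometric O₂ = 3 × 220 = 660 kmol/h; O₂ fed = 660 × 2.095 = 1383 kmol/h.
N₂ fed = 1383 × 79/21 = 5202 kmol/h.
Fuel reacted = 0.926 × 220 → ξ = 203.7 kmol/h.
Outlet (n = n₀ + ν ξ):
  C₂H₅OH: 220 − 1(203.7) = 16.28
  O₂: 1383 − 3(203.7) = 771.5
  N₂: 5202 (inert)
  CO₂: 0 + 2(203.7) = 407.4
  H₂O: 0 + 3(203.7) = 611.2

611 kmol/h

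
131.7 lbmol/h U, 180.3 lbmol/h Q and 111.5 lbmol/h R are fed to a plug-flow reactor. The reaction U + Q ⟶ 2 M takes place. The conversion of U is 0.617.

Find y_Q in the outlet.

U reacted = 0.617 × 131.7 = 81.26 lbmol/h; ν_U = −1, so ξ = 81.26/1 = 81.26 lbmol/h.
Outlet amounts (n = n₀ + ν ξ):
  U: 131.7 − 1(81.26) = 50.44
  Q: 180.3 − 1(81.26) = 99.04
  M: 0 + 2(81.26) = 162.5
  R: 111.5 (inert)
Total out = 423.5 lbmol/h; y_Q = 99.04 / 423.5 = 0.2339.

0.234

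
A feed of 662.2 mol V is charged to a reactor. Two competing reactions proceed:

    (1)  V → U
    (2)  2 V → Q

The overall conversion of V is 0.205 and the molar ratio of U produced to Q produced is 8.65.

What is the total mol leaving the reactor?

649 mol

Conversion of V: V consumed = 0.205 × 662.2 = 135.8 mol = 1ξ₁ + 2ξ₂.
Selectivity: 1ξ₁ / (1ξ₂) = 8.65 → ξ₁ = 8.65 ξ₂.
Substitute: (1·8.65 + 2) ξ₂ = 135.8 → ξ₂ = 12.75 mol, ξ₁ = 110.3 mol.
Outlet amounts (n = n₀ + Σ ν·ξ):
  V: 662.2 − 1(110.3) − 2(12.75) = 526.4
  U: 0 + 1(110.3) = 110.3
  Q: 0 + 1(12.75) = 12.75
Total out = 526.4 + 110.3 + 12.75 = 649.5 mol.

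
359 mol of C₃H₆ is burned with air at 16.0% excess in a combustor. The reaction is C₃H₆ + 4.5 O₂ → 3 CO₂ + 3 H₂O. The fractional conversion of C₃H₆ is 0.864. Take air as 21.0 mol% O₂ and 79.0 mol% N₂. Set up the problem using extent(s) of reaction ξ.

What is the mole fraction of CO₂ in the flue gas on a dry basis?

0.109

Stoichiometric O₂ = 4.5 × 359 = 1616 mol; O₂ fed = 1616 × 1.160 = 1874 mol.
N₂ fed = 1874 × 79/21 = 7050 mol.
Fuel reacted = 0.864 × 359 → ξ = 310.2 mol.
Outlet (n = n₀ + ν ξ):
  C₃H₆: 359 − 1(310.2) = 48.82
  O₂: 1874 − 4.5(310.2) = 478.2
  N₂: 7050 (inert)
  CO₂: 0 + 3(310.2) = 930.5
  H₂O: 0 + 3(310.2) = 930.5
Dry total = 8507 mol; y_CO₂ (dry) = 930.5 / 8507 = 0.1094.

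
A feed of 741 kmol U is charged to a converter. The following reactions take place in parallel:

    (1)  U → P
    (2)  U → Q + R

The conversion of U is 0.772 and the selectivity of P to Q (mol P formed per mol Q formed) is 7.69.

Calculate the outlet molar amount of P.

Conversion of U: U consumed = 0.772 × 741 = 572.1 kmol = 1ξ₁ + 1ξ₂.
Selectivity: 1ξ₁ / (1ξ₂) = 7.69 → ξ₁ = 7.69 ξ₂.
Substitute: (1·7.69 + 1) ξ₂ = 572.1 → ξ₂ = 65.83 kmol, ξ₁ = 506.2 kmol.
Outlet amounts (n = n₀ + Σ ν·ξ):
  U: 741 − 1(506.2) − 1(65.83) = 168.9
  P: 0 + 1(506.2) = 506.2
  Q: 0 + 1(65.83) = 65.83
  R: 0 + 1(65.83) = 65.83

506 kmol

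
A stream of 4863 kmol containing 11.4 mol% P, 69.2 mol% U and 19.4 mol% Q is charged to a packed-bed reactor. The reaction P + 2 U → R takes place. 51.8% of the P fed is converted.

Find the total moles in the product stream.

P reacted = 0.518 × 554.4 = 287.2 kmol; ν_P = −1, so ξ = 287.2/1 = 287.2 kmol.
Outlet amounts (n = n₀ + ν ξ):
  P: 554.4 − 1(287.2) = 267.2
  U: 3365 − 2(287.2) = 2791
  R: 0 + 1(287.2) = 287.2
  Q: 943.4 (inert)
Total out = 267.2 + 2791 + 287.2 + 943.4 = 4289 kmol.

4290 kmol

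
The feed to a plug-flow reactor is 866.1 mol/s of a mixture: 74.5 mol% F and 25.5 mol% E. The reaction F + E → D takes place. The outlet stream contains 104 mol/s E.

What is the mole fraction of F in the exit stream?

0.705

For E: n = n₀ − 1ξ → 104 = 220.9 − 1ξ, giving ξ = 116.9 mol/s.
Outlet amounts (n = n₀ + ν ξ):
  F: 645.2 − 1(116.9) = 528.4
  E: 220.9 − 1(116.9) = 104
  D: 0 + 1(116.9) = 116.9
Total out = 749.2 mol/s; y_F = 528.4 / 749.2 = 0.7052.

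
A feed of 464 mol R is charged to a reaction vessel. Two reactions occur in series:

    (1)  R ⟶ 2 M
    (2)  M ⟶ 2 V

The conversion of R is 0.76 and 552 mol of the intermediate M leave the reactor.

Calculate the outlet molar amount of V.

307 mol

Conversion of R: R consumed = 1ξ₁ = 0.76 × 464 → ξ₁ = 352.6 mol.
M balance: n_M = 0 + 2ξ₁ − 1ξ₂ = 552 → ξ₂ = (2·352.6 − 552)/1 = 153.3 mol.
Outlet amounts (n = n₀ + Σ ν·ξ):
  R: 464 − 1(352.6) = 111.4
  M: 0 + 2(352.6) − 1(153.3) = 552
  V: 0 + 2(153.3) = 306.6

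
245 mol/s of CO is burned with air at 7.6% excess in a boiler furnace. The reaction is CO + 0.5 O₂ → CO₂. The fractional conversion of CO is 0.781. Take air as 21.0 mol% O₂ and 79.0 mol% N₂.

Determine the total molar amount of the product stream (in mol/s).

777 mol/s

Stoichiometric O₂ = 0.5 × 245 = 122.5 mol/s; O₂ fed = 122.5 × 1.076 = 131.8 mol/s.
N₂ fed = 131.8 × 79/21 = 495.9 mol/s.
Fuel reacted = 0.781 × 245 → ξ = 191.3 mol/s.
Outlet (n = n₀ + ν ξ):
  CO: 245 − 1(191.3) = 53.66
  O₂: 131.8 − 0.5(191.3) = 36.14
  N₂: 495.9 (inert)
  CO₂: 0 + 1(191.3) = 191.3
Total out = 53.66 + 36.14 + 495.9 + 191.3 = 777 mol/s.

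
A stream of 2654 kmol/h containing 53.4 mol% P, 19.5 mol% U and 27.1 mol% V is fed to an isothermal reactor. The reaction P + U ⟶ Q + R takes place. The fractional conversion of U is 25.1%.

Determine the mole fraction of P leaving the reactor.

0.485

U reacted = 0.251 × 517.5 = 129.9 kmol/h; ν_U = −1, so ξ = 129.9/1 = 129.9 kmol/h.
Outlet amounts (n = n₀ + ν ξ):
  P: 1417 − 1(129.9) = 1287
  U: 517.5 − 1(129.9) = 387.6
  Q: 0 + 1(129.9) = 129.9
  R: 0 + 1(129.9) = 129.9
  V: 719.2 (inert)
Total out = 2654 kmol/h; y_P = 1287 / 2654 = 0.4851.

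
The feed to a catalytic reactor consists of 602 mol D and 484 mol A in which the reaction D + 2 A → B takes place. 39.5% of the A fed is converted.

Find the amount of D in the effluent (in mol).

A reacted = 0.395 × 484 = 191.2 mol; ν_A = −2, so ξ = 191.2/2 = 95.59 mol.
Outlet amounts (n = n₀ + ν ξ):
  D: 602 − 1(95.59) = 506.4
  A: 484 − 2(95.59) = 292.8
  B: 0 + 1(95.59) = 95.59

506 mol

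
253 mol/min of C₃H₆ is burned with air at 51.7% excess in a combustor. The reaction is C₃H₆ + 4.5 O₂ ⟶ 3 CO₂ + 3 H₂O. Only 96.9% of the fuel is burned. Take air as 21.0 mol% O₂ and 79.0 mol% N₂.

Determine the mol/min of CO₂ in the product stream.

Stoichiometric O₂ = 4.5 × 253 = 1138 mol/min; O₂ fed = 1138 × 1.517 = 1727 mol/min.
N₂ fed = 1727 × 79/21 = 6497 mol/min.
Fuel reacted = 0.969 × 253 → ξ = 245.2 mol/min.
Outlet (n = n₀ + ν ξ):
  C₃H₆: 253 − 1(245.2) = 7.843
  O₂: 1727 − 4.5(245.2) = 623.9
  N₂: 6497 (inert)
  CO₂: 0 + 3(245.2) = 735.5
  H₂O: 0 + 3(245.2) = 735.5

735 mol/min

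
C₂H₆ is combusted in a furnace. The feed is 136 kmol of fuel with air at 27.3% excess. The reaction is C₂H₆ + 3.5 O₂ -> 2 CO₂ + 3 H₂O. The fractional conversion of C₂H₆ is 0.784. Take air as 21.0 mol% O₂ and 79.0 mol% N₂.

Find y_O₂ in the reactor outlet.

0.0757

Stoichiometric O₂ = 3.5 × 136 = 476 kmol; O₂ fed = 476 × 1.273 = 605.9 kmol.
N₂ fed = 605.9 × 79/21 = 2280 kmol.
Fuel reacted = 0.784 × 136 → ξ = 106.6 kmol.
Outlet (n = n₀ + ν ξ):
  C₂H₆: 136 − 1(106.6) = 29.38
  O₂: 605.9 − 3.5(106.6) = 232.8
  N₂: 2280 (inert)
  CO₂: 0 + 2(106.6) = 213.2
  H₂O: 0 + 3(106.6) = 319.9
Total out = 3075 kmol; y_O₂ = 232.8 / 3075 = 0.0757.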